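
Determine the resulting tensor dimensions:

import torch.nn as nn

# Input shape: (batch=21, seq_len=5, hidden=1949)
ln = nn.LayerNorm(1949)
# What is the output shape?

Input shape: (21, 5, 1949)
Output shape: (21, 5, 1949)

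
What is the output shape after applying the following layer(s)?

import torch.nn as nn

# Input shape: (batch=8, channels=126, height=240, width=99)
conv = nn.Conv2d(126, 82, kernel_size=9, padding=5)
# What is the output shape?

Input shape: (8, 126, 240, 99)
Output shape: (8, 82, 242, 101)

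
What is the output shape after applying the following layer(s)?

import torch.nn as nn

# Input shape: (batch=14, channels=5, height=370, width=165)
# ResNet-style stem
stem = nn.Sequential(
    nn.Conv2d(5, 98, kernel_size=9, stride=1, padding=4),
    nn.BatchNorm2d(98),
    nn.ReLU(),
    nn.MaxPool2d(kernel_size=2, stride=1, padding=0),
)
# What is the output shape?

Input shape: (14, 5, 370, 165)
  -> after Conv2d 9x9 stride=1: (14, 98, 370, 165)
Output shape: (14, 98, 369, 164)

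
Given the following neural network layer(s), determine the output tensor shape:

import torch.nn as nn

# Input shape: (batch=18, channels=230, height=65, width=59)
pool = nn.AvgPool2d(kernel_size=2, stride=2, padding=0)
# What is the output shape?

Input shape: (18, 230, 65, 59)
Output shape: (18, 230, 32, 29)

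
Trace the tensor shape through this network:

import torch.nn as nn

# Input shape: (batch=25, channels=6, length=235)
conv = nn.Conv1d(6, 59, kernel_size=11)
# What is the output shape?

Input shape: (25, 6, 235)
Output shape: (25, 59, 225)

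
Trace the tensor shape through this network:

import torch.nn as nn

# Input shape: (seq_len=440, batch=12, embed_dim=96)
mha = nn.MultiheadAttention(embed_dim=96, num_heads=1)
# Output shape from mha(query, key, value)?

Input shape: (440, 12, 96)
Output shape: (440, 12, 96)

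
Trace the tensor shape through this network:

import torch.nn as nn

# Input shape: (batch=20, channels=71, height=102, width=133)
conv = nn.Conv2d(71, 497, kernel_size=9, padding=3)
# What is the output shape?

Input shape: (20, 71, 102, 133)
Output shape: (20, 497, 100, 131)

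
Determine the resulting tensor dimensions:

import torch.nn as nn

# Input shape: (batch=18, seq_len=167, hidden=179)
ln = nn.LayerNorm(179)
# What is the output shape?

Input shape: (18, 167, 179)
Output shape: (18, 167, 179)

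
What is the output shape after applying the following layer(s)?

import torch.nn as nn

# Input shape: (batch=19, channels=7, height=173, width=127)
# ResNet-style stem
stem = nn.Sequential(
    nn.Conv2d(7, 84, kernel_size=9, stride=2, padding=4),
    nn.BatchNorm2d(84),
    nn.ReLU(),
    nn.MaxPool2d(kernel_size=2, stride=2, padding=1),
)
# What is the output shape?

Input shape: (19, 7, 173, 127)
  -> after Conv2d 9x9 stride=2: (19, 84, 87, 64)
Output shape: (19, 84, 44, 33)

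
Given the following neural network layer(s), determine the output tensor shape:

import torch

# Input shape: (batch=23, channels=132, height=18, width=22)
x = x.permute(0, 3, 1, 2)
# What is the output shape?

Input shape: (23, 132, 18, 22)
Output shape: (23, 22, 132, 18)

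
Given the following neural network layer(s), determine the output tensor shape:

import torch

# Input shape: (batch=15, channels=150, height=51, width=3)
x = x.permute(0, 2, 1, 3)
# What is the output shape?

Input shape: (15, 150, 51, 3)
Output shape: (15, 51, 150, 3)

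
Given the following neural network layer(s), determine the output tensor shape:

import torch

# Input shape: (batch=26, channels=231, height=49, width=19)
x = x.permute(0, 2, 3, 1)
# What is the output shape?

Input shape: (26, 231, 49, 19)
Output shape: (26, 49, 19, 231)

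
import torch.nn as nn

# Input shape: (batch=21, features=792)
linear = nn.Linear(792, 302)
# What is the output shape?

Input shape: (21, 792)
Output shape: (21, 302)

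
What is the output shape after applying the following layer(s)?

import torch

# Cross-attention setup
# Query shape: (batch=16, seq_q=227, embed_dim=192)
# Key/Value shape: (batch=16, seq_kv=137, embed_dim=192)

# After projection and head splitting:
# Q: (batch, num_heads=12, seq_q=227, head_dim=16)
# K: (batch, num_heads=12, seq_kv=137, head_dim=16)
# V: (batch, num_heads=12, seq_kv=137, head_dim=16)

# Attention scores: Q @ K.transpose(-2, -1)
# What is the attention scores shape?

Input shape: (16, 227, 192)
Output shape: (16, 12, 227, 137)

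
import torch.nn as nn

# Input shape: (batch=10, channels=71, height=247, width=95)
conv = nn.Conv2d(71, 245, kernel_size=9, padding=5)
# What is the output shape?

Input shape: (10, 71, 247, 95)
Output shape: (10, 245, 249, 97)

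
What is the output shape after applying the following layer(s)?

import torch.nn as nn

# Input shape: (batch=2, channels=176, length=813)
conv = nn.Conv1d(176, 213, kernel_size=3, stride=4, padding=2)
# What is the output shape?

Input shape: (2, 176, 813)
Output shape: (2, 213, 204)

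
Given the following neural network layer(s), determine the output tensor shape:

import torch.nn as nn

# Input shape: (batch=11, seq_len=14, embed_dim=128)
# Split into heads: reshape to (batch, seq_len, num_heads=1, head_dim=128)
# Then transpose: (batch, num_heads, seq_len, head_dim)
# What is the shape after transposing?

Input shape: (11, 14, 128)
  -> after reshape: (11, 14, 1, 128)
Output shape: (11, 1, 14, 128)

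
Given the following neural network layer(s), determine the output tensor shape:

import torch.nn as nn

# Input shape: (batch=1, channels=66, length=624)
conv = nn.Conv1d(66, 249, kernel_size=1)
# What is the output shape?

Input shape: (1, 66, 624)
Output shape: (1, 249, 624)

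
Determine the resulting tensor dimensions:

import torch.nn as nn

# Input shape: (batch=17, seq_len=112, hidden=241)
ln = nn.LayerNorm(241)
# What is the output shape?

Input shape: (17, 112, 241)
Output shape: (17, 112, 241)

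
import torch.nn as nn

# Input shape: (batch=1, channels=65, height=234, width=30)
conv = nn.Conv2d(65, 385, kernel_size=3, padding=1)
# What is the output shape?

Input shape: (1, 65, 234, 30)
Output shape: (1, 385, 234, 30)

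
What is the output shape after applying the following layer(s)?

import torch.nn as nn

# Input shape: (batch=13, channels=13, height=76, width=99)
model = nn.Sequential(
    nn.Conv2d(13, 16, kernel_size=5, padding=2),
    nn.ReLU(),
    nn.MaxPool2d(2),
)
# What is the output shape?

Input shape: (13, 13, 76, 99)
  -> after Conv2d: (13, 16, 76, 99)
  -> after ReLU: (13, 16, 76, 99)
Output shape: (13, 16, 38, 49)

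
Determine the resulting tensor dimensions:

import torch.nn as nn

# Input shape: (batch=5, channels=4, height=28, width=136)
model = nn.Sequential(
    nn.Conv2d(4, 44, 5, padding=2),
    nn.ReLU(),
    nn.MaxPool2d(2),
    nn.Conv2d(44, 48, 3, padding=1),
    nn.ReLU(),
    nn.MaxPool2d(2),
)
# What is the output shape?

Input shape: (5, 4, 28, 136)
  -> after first Conv2d: (5, 44, 28, 136)
  -> after first MaxPool2d: (5, 44, 14, 68)
  -> after second Conv2d: (5, 48, 14, 68)
Output shape: (5, 48, 7, 34)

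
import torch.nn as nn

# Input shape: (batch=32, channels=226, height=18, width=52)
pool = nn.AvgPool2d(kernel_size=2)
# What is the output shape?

Input shape: (32, 226, 18, 52)
Output shape: (32, 226, 9, 26)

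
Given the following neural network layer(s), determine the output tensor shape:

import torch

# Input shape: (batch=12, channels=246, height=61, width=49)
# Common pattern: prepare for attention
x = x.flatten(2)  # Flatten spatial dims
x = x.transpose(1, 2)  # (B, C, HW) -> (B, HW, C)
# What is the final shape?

Input shape: (12, 246, 61, 49)
  -> after flatten(2): (12, 246, 2989)
Output shape: (12, 2989, 246)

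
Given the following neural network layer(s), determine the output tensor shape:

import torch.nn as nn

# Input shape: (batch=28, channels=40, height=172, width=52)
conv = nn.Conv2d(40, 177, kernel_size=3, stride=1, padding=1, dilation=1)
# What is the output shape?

Input shape: (28, 40, 172, 52)
Output shape: (28, 177, 172, 52)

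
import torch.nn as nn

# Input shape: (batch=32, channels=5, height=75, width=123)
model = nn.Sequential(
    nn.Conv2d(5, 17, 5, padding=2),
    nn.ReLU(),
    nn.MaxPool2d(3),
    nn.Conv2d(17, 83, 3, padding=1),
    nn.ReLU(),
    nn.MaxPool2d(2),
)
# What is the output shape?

Input shape: (32, 5, 75, 123)
  -> after first Conv2d: (32, 17, 75, 123)
  -> after first MaxPool2d: (32, 17, 25, 41)
  -> after second Conv2d: (32, 83, 25, 41)
Output shape: (32, 83, 12, 20)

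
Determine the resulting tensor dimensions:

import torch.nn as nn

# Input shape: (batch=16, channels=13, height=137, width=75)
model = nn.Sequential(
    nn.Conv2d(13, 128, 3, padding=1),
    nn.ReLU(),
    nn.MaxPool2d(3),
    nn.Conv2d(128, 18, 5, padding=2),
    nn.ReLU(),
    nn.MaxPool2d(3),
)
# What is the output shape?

Input shape: (16, 13, 137, 75)
  -> after first Conv2d: (16, 128, 137, 75)
  -> after first MaxPool2d: (16, 128, 45, 25)
  -> after second Conv2d: (16, 18, 45, 25)
Output shape: (16, 18, 15, 8)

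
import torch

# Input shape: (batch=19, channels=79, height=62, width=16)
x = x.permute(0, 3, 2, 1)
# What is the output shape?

Input shape: (19, 79, 62, 16)
Output shape: (19, 16, 62, 79)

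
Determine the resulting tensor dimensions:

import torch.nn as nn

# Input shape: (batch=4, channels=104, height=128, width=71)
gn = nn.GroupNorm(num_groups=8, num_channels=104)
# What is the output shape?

Input shape: (4, 104, 128, 71)
Output shape: (4, 104, 128, 71)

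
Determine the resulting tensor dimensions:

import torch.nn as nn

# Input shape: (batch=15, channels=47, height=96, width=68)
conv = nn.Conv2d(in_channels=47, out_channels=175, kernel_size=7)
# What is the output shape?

Input shape: (15, 47, 96, 68)
Output shape: (15, 175, 90, 62)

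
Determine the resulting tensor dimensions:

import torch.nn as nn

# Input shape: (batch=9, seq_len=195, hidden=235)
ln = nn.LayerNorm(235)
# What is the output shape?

Input shape: (9, 195, 235)
Output shape: (9, 195, 235)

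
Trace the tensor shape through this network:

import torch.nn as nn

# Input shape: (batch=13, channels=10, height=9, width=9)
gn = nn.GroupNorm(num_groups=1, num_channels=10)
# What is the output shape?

Input shape: (13, 10, 9, 9)
Output shape: (13, 10, 9, 9)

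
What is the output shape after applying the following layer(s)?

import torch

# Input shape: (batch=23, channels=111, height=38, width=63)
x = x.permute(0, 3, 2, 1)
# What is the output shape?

Input shape: (23, 111, 38, 63)
Output shape: (23, 63, 38, 111)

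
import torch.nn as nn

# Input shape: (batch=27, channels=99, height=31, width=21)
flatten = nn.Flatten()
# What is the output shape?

Input shape: (27, 99, 31, 21)
Output shape: (27, 64449)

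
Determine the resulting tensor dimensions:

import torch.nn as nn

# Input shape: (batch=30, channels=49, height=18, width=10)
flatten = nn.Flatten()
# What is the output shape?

Input shape: (30, 49, 18, 10)
Output shape: (30, 8820)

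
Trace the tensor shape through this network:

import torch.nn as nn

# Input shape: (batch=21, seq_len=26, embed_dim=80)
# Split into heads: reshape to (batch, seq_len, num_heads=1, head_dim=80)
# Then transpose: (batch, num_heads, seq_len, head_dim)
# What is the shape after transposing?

Input shape: (21, 26, 80)
  -> after reshape: (21, 26, 1, 80)
Output shape: (21, 1, 26, 80)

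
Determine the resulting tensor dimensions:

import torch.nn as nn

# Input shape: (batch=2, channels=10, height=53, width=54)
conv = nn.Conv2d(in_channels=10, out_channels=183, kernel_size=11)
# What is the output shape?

Input shape: (2, 10, 53, 54)
Output shape: (2, 183, 43, 44)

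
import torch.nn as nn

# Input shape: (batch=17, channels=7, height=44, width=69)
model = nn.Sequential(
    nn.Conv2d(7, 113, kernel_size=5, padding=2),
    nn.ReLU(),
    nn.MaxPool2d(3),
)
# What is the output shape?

Input shape: (17, 7, 44, 69)
  -> after Conv2d: (17, 113, 44, 69)
  -> after ReLU: (17, 113, 44, 69)
Output shape: (17, 113, 14, 23)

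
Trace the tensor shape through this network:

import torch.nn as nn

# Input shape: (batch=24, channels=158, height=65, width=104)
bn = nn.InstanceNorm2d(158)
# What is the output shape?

Input shape: (24, 158, 65, 104)
Output shape: (24, 158, 65, 104)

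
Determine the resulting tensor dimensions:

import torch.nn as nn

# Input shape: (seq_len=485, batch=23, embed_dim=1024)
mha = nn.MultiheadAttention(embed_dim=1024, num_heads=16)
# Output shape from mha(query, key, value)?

Input shape: (485, 23, 1024)
Output shape: (485, 23, 1024)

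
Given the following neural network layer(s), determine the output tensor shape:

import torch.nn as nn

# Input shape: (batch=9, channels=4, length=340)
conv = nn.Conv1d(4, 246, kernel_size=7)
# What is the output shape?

Input shape: (9, 4, 340)
Output shape: (9, 246, 334)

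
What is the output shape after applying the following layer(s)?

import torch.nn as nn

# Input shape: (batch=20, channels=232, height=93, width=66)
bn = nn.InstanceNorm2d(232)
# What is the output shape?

Input shape: (20, 232, 93, 66)
Output shape: (20, 232, 93, 66)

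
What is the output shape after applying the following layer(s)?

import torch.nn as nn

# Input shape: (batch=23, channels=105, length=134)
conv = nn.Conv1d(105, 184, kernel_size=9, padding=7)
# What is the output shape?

Input shape: (23, 105, 134)
Output shape: (23, 184, 140)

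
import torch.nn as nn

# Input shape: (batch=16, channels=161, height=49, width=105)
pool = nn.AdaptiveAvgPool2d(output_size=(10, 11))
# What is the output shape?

Input shape: (16, 161, 49, 105)
Output shape: (16, 161, 10, 11)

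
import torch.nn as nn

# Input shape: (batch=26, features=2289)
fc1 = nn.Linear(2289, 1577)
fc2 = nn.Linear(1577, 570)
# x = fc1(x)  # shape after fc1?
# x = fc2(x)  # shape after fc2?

Input shape: (26, 2289)
  -> after fc1: (26, 1577)
Output shape: (26, 570)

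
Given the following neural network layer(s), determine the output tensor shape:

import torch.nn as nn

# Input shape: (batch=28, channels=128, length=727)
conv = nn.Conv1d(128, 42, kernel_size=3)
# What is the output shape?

Input shape: (28, 128, 727)
Output shape: (28, 42, 725)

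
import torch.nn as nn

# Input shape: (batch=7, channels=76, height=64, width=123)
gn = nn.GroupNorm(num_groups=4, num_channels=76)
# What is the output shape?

Input shape: (7, 76, 64, 123)
Output shape: (7, 76, 64, 123)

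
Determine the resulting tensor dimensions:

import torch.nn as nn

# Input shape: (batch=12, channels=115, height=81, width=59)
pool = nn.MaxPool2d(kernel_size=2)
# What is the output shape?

Input shape: (12, 115, 81, 59)
Output shape: (12, 115, 40, 29)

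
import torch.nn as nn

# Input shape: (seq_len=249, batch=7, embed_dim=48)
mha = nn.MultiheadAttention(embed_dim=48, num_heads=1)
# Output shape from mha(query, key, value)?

Input shape: (249, 7, 48)
Output shape: (249, 7, 48)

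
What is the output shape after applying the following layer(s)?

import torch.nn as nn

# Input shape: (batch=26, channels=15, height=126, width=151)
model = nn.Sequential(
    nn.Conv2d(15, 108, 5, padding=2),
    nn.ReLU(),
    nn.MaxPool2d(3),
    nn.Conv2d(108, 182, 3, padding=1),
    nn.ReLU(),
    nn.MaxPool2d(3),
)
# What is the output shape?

Input shape: (26, 15, 126, 151)
  -> after first Conv2d: (26, 108, 126, 151)
  -> after first MaxPool2d: (26, 108, 42, 50)
  -> after second Conv2d: (26, 182, 42, 50)
Output shape: (26, 182, 14, 16)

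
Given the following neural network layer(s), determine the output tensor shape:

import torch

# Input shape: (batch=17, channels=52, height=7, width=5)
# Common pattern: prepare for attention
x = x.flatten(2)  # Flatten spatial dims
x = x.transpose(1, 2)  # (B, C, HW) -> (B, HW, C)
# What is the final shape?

Input shape: (17, 52, 7, 5)
  -> after flatten(2): (17, 52, 35)
Output shape: (17, 35, 52)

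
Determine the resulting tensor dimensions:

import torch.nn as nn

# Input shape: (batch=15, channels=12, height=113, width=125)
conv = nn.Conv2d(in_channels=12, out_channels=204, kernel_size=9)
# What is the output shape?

Input shape: (15, 12, 113, 125)
Output shape: (15, 204, 105, 117)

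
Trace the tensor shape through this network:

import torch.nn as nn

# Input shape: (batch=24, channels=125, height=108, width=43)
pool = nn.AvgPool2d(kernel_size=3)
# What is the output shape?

Input shape: (24, 125, 108, 43)
Output shape: (24, 125, 36, 14)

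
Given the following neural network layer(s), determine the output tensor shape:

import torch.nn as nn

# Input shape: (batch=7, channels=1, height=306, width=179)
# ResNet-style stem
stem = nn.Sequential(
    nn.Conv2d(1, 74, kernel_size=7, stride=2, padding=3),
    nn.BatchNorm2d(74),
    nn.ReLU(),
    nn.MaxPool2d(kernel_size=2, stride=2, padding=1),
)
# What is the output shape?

Input shape: (7, 1, 306, 179)
  -> after Conv2d 7x7 stride=2: (7, 74, 153, 90)
Output shape: (7, 74, 77, 46)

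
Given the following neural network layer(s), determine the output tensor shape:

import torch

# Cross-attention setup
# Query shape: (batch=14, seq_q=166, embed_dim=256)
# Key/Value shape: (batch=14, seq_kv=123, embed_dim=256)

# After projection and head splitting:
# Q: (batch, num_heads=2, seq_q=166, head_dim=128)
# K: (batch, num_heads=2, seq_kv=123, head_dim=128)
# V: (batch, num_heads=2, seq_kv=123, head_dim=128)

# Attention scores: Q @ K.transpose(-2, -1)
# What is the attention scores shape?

Input shape: (14, 166, 256)
Output shape: (14, 2, 166, 123)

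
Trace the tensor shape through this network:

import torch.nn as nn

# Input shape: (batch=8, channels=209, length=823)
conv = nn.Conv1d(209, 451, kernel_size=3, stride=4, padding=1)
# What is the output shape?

Input shape: (8, 209, 823)
Output shape: (8, 451, 206)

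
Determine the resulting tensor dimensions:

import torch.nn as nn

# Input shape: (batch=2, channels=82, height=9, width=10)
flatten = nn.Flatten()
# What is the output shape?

Input shape: (2, 82, 9, 10)
Output shape: (2, 7380)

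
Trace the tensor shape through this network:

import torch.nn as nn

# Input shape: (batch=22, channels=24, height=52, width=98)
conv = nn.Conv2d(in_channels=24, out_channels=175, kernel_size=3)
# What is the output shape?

Input shape: (22, 24, 52, 98)
Output shape: (22, 175, 50, 96)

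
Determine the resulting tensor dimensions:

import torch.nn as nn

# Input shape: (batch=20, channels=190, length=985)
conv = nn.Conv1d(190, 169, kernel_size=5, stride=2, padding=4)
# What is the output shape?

Input shape: (20, 190, 985)
Output shape: (20, 169, 495)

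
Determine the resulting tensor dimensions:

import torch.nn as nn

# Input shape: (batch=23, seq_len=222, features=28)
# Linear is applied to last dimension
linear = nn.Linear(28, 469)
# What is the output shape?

Input shape: (23, 222, 28)
Output shape: (23, 222, 469)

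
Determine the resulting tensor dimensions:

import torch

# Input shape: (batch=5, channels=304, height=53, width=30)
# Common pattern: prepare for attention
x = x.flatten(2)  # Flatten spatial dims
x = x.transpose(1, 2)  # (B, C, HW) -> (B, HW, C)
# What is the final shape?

Input shape: (5, 304, 53, 30)
  -> after flatten(2): (5, 304, 1590)
Output shape: (5, 1590, 304)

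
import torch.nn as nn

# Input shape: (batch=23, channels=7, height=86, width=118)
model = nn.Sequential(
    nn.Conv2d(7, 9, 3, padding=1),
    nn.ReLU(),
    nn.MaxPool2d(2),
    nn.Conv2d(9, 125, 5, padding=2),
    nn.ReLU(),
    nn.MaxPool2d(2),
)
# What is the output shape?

Input shape: (23, 7, 86, 118)
  -> after first Conv2d: (23, 9, 86, 118)
  -> after first MaxPool2d: (23, 9, 43, 59)
  -> after second Conv2d: (23, 125, 43, 59)
Output shape: (23, 125, 21, 29)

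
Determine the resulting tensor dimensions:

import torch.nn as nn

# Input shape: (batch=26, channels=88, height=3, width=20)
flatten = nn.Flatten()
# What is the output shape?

Input shape: (26, 88, 3, 20)
Output shape: (26, 5280)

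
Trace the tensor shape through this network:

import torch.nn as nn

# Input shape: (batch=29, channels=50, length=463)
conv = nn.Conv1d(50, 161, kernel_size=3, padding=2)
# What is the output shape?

Input shape: (29, 50, 463)
Output shape: (29, 161, 465)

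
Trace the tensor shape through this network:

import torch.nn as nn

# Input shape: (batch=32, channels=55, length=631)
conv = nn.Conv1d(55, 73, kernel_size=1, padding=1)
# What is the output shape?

Input shape: (32, 55, 631)
Output shape: (32, 73, 633)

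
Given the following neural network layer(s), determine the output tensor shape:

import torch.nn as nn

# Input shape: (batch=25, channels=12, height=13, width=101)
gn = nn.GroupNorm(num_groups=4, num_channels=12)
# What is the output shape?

Input shape: (25, 12, 13, 101)
Output shape: (25, 12, 13, 101)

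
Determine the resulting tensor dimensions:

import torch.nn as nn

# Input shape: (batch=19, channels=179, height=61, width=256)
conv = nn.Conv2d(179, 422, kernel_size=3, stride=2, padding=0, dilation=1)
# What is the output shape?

Input shape: (19, 179, 61, 256)
Output shape: (19, 422, 30, 127)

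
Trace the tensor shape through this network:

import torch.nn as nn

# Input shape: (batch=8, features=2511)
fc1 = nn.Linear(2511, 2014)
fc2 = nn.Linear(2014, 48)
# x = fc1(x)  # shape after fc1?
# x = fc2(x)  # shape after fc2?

Input shape: (8, 2511)
  -> after fc1: (8, 2014)
Output shape: (8, 48)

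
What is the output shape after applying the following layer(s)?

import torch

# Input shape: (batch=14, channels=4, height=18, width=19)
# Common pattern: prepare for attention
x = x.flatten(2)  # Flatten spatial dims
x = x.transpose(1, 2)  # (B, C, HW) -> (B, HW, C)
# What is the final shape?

Input shape: (14, 4, 18, 19)
  -> after flatten(2): (14, 4, 342)
Output shape: (14, 342, 4)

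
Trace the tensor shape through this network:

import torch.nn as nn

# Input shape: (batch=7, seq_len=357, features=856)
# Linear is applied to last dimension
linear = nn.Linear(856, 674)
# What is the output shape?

Input shape: (7, 357, 856)
Output shape: (7, 357, 674)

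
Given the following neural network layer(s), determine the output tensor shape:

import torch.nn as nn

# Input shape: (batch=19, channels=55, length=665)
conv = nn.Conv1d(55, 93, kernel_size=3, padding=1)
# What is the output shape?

Input shape: (19, 55, 665)
Output shape: (19, 93, 665)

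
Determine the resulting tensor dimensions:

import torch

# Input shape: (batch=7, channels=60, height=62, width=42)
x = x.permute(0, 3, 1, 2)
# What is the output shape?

Input shape: (7, 60, 62, 42)
Output shape: (7, 42, 60, 62)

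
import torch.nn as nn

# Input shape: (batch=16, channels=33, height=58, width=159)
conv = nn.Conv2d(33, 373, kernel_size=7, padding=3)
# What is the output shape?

Input shape: (16, 33, 58, 159)
Output shape: (16, 373, 58, 159)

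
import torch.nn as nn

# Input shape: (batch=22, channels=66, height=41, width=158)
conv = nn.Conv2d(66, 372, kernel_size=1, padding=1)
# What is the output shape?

Input shape: (22, 66, 41, 158)
Output shape: (22, 372, 43, 160)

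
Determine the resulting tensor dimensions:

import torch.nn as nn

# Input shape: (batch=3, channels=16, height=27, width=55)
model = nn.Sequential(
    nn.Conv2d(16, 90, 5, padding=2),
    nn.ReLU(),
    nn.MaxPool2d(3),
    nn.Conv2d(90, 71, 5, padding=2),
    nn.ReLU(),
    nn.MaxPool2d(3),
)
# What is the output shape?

Input shape: (3, 16, 27, 55)
  -> after first Conv2d: (3, 90, 27, 55)
  -> after first MaxPool2d: (3, 90, 9, 18)
  -> after second Conv2d: (3, 71, 9, 18)
Output shape: (3, 71, 3, 6)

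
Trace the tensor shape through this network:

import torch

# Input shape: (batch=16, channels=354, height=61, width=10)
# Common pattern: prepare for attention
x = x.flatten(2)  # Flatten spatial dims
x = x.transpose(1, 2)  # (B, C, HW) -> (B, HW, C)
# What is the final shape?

Input shape: (16, 354, 61, 10)
  -> after flatten(2): (16, 354, 610)
Output shape: (16, 610, 354)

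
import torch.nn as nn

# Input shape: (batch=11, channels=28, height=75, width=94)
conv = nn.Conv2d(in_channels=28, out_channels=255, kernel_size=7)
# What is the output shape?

Input shape: (11, 28, 75, 94)
Output shape: (11, 255, 69, 88)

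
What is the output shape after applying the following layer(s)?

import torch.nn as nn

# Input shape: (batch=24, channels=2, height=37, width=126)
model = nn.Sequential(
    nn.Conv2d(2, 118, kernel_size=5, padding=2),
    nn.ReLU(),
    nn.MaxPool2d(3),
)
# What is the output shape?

Input shape: (24, 2, 37, 126)
  -> after Conv2d: (24, 118, 37, 126)
  -> after ReLU: (24, 118, 37, 126)
Output shape: (24, 118, 12, 42)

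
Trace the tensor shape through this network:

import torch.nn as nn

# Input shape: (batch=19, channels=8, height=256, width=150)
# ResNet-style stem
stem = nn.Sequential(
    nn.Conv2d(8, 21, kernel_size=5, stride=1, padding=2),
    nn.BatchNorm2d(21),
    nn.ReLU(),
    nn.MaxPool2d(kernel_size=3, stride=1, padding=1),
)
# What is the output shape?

Input shape: (19, 8, 256, 150)
  -> after Conv2d 5x5 stride=1: (19, 21, 256, 150)
Output shape: (19, 21, 256, 150)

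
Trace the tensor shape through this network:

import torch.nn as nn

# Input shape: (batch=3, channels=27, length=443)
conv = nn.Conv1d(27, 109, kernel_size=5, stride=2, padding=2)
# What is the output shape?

Input shape: (3, 27, 443)
Output shape: (3, 109, 222)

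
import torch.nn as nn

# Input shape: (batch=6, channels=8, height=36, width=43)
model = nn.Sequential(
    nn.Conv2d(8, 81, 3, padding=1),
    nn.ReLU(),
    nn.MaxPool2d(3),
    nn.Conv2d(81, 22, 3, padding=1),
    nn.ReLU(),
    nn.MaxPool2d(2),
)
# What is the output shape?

Input shape: (6, 8, 36, 43)
  -> after first Conv2d: (6, 81, 36, 43)
  -> after first MaxPool2d: (6, 81, 12, 14)
  -> after second Conv2d: (6, 22, 12, 14)
Output shape: (6, 22, 6, 7)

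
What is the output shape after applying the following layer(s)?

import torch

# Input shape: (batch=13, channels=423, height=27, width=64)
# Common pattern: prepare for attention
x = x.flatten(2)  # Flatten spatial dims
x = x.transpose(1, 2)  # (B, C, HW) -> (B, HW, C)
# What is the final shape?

Input shape: (13, 423, 27, 64)
  -> after flatten(2): (13, 423, 1728)
Output shape: (13, 1728, 423)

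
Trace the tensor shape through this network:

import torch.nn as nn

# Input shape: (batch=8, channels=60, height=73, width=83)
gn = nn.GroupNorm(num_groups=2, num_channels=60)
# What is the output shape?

Input shape: (8, 60, 73, 83)
Output shape: (8, 60, 73, 83)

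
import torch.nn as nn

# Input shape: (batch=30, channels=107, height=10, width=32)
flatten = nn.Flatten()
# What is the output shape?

Input shape: (30, 107, 10, 32)
Output shape: (30, 34240)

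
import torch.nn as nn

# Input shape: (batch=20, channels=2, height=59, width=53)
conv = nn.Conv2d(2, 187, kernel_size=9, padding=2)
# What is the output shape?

Input shape: (20, 2, 59, 53)
Output shape: (20, 187, 55, 49)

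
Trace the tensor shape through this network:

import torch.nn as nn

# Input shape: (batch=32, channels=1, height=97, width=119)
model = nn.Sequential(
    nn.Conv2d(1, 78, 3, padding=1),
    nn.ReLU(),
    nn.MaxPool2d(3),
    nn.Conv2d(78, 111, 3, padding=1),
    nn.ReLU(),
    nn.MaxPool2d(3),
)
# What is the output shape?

Input shape: (32, 1, 97, 119)
  -> after first Conv2d: (32, 78, 97, 119)
  -> after first MaxPool2d: (32, 78, 32, 39)
  -> after second Conv2d: (32, 111, 32, 39)
Output shape: (32, 111, 10, 13)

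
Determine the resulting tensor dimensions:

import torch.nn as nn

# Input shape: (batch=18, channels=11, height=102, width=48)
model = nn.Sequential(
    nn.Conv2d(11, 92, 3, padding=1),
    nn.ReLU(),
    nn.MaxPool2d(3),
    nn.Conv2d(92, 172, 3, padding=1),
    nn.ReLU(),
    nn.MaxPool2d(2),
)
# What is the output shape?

Input shape: (18, 11, 102, 48)
  -> after first Conv2d: (18, 92, 102, 48)
  -> after first MaxPool2d: (18, 92, 34, 16)
  -> after second Conv2d: (18, 172, 34, 16)
Output shape: (18, 172, 17, 8)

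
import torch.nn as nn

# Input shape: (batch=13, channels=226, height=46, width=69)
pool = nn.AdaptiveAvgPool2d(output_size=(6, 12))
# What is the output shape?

Input shape: (13, 226, 46, 69)
Output shape: (13, 226, 6, 12)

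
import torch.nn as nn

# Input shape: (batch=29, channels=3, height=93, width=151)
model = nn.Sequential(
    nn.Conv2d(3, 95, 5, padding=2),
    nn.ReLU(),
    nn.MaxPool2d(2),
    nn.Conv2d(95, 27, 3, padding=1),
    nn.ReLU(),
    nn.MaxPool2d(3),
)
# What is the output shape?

Input shape: (29, 3, 93, 151)
  -> after first Conv2d: (29, 95, 93, 151)
  -> after first MaxPool2d: (29, 95, 46, 75)
  -> after second Conv2d: (29, 27, 46, 75)
Output shape: (29, 27, 15, 25)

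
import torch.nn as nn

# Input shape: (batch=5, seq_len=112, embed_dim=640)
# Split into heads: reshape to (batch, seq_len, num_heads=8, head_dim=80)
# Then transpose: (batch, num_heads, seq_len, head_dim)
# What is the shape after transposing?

Input shape: (5, 112, 640)
  -> after reshape: (5, 112, 8, 80)
Output shape: (5, 8, 112, 80)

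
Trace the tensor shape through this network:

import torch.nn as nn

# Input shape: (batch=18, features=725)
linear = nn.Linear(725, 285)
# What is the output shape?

Input shape: (18, 725)
Output shape: (18, 285)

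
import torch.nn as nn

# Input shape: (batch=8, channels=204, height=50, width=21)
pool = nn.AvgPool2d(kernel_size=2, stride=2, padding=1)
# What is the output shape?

Input shape: (8, 204, 50, 21)
Output shape: (8, 204, 26, 11)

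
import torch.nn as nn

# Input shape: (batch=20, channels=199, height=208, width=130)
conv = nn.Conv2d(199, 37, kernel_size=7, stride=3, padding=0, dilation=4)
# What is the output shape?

Input shape: (20, 199, 208, 130)
Output shape: (20, 37, 62, 36)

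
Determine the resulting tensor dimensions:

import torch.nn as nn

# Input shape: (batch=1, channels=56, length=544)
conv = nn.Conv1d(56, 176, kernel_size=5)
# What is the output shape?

Input shape: (1, 56, 544)
Output shape: (1, 176, 540)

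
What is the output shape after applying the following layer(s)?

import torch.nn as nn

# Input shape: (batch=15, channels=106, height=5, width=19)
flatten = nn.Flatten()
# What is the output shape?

Input shape: (15, 106, 5, 19)
Output shape: (15, 10070)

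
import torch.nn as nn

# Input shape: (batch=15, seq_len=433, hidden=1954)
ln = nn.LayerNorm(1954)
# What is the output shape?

Input shape: (15, 433, 1954)
Output shape: (15, 433, 1954)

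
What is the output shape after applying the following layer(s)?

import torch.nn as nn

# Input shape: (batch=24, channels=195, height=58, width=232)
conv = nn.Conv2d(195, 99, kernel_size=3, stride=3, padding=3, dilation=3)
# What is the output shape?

Input shape: (24, 195, 58, 232)
Output shape: (24, 99, 20, 78)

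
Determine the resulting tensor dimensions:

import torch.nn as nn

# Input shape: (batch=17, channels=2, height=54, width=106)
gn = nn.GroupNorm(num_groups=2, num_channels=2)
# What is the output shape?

Input shape: (17, 2, 54, 106)
Output shape: (17, 2, 54, 106)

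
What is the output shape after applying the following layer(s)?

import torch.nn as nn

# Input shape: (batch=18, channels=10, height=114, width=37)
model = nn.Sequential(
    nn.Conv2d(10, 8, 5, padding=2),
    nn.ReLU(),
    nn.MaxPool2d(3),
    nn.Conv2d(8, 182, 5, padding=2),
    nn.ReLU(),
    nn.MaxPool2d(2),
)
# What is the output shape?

Input shape: (18, 10, 114, 37)
  -> after first Conv2d: (18, 8, 114, 37)
  -> after first MaxPool2d: (18, 8, 38, 12)
  -> after second Conv2d: (18, 182, 38, 12)
Output shape: (18, 182, 19, 6)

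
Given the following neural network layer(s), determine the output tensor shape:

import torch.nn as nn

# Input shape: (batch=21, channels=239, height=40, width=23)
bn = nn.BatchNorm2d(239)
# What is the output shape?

Input shape: (21, 239, 40, 23)
Output shape: (21, 239, 40, 23)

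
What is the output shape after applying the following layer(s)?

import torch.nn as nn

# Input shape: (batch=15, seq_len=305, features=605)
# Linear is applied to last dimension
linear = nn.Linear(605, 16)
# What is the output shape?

Input shape: (15, 305, 605)
Output shape: (15, 305, 16)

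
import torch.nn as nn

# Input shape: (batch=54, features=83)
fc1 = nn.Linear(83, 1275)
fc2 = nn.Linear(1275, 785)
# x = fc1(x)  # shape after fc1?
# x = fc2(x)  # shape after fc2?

Input shape: (54, 83)
  -> after fc1: (54, 1275)
Output shape: (54, 785)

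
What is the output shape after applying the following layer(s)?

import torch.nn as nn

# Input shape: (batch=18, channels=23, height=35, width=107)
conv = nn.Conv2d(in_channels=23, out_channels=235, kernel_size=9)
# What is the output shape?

Input shape: (18, 23, 35, 107)
Output shape: (18, 235, 27, 99)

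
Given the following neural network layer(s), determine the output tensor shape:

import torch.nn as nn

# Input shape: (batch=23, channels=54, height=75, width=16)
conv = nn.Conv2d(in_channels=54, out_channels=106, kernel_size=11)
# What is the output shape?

Input shape: (23, 54, 75, 16)
Output shape: (23, 106, 65, 6)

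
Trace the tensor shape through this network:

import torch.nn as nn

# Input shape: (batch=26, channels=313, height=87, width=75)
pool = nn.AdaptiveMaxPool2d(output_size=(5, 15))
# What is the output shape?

Input shape: (26, 313, 87, 75)
Output shape: (26, 313, 5, 15)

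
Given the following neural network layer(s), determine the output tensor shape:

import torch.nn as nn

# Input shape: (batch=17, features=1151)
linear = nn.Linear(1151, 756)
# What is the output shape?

Input shape: (17, 1151)
Output shape: (17, 756)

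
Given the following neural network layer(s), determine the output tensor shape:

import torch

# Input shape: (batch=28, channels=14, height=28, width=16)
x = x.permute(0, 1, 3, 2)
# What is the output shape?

Input shape: (28, 14, 28, 16)
Output shape: (28, 14, 16, 28)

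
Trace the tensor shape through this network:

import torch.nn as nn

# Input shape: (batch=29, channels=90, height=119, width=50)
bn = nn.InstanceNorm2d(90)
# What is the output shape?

Input shape: (29, 90, 119, 50)
Output shape: (29, 90, 119, 50)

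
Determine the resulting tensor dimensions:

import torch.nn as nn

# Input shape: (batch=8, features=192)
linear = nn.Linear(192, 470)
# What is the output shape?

Input shape: (8, 192)
Output shape: (8, 470)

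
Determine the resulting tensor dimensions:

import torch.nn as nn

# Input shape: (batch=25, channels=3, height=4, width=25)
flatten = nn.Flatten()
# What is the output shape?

Input shape: (25, 3, 4, 25)
Output shape: (25, 300)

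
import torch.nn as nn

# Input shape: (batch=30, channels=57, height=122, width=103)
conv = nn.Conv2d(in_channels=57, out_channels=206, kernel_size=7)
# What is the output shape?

Input shape: (30, 57, 122, 103)
Output shape: (30, 206, 116, 97)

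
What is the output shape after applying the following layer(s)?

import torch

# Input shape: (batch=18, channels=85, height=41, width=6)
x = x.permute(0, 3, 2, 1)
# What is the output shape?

Input shape: (18, 85, 41, 6)
Output shape: (18, 6, 41, 85)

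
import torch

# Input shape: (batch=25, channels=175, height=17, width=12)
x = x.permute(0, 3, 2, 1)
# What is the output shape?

Input shape: (25, 175, 17, 12)
Output shape: (25, 12, 17, 175)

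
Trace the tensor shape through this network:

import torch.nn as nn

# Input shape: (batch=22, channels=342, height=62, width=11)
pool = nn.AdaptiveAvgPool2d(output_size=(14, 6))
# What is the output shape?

Input shape: (22, 342, 62, 11)
Output shape: (22, 342, 14, 6)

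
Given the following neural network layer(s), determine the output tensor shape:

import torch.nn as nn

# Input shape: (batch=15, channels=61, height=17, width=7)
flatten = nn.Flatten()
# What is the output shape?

Input shape: (15, 61, 17, 7)
Output shape: (15, 7259)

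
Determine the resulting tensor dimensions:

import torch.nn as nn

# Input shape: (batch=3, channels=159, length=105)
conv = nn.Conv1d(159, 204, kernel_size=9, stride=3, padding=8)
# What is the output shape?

Input shape: (3, 159, 105)
Output shape: (3, 204, 38)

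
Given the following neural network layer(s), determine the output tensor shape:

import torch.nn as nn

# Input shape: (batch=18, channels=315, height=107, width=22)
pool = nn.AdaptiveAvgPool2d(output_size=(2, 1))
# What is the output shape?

Input shape: (18, 315, 107, 22)
Output shape: (18, 315, 2, 1)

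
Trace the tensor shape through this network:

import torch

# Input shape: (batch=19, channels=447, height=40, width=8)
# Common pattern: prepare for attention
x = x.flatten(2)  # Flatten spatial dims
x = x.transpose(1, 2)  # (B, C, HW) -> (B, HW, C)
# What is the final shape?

Input shape: (19, 447, 40, 8)
  -> after flatten(2): (19, 447, 320)
Output shape: (19, 320, 447)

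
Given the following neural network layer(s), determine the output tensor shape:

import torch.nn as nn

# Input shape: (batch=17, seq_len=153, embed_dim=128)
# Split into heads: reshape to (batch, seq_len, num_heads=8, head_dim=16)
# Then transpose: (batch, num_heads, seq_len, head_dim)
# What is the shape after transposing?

Input shape: (17, 153, 128)
  -> after reshape: (17, 153, 8, 16)
Output shape: (17, 8, 153, 16)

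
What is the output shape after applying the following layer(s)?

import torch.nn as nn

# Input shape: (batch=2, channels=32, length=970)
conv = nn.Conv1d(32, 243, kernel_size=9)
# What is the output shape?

Input shape: (2, 32, 970)
Output shape: (2, 243, 962)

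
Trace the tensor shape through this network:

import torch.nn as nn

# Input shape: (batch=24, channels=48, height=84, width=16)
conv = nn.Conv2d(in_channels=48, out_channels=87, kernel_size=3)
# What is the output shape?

Input shape: (24, 48, 84, 16)
Output shape: (24, 87, 82, 14)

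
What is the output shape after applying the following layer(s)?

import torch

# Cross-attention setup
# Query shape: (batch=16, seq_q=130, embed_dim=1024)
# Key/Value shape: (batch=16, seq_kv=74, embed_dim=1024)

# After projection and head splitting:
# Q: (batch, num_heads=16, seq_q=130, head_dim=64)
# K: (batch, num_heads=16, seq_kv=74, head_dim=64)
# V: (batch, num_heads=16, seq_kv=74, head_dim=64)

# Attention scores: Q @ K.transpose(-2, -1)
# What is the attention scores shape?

Input shape: (16, 130, 1024)
Output shape: (16, 16, 130, 74)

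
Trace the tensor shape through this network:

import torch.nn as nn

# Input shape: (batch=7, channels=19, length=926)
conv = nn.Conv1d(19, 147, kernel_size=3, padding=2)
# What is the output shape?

Input shape: (7, 19, 926)
Output shape: (7, 147, 928)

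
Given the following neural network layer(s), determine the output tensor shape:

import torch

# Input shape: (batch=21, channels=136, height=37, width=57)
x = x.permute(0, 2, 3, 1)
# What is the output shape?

Input shape: (21, 136, 37, 57)
Output shape: (21, 37, 57, 136)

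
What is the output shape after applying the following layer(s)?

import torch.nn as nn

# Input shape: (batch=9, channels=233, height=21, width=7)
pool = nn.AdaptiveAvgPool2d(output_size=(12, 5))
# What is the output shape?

Input shape: (9, 233, 21, 7)
Output shape: (9, 233, 12, 5)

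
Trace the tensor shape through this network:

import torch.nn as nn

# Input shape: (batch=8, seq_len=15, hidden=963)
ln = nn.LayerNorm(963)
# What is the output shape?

Input shape: (8, 15, 963)
Output shape: (8, 15, 963)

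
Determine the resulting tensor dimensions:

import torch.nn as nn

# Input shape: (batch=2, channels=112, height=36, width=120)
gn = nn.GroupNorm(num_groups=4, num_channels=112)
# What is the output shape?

Input shape: (2, 112, 36, 120)
Output shape: (2, 112, 36, 120)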